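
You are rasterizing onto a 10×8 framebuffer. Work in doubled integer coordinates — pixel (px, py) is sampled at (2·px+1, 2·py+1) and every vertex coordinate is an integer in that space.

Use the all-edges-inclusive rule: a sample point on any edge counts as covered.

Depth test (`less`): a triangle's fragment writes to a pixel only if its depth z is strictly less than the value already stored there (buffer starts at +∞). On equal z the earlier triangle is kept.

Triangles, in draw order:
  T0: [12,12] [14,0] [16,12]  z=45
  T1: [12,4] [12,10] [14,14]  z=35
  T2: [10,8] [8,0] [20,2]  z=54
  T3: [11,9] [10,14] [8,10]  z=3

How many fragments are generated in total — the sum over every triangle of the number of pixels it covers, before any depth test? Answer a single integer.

T0:
  2·area = 48
  edge (12, 12)→(14, 0): d=(2,-12) inclusive
  edge (14, 0)→(16, 12): d=(2,12) inclusive
  edge (16, 12)→(12, 12): d=(-4,0) inclusive
    (6,3)@(13, 7): e=[2,26,20] → #
    (7,3)@(15, 7): e=[26,2,20] → #
    (8,3)@(17, 7): e=[50,-22,20] → ·
    (6,4)@(13, 9): e=[6,30,12] → #
    (8,4)@(17, 9): e=[54,-18,12] → ·
    (6,5)@(13, 11): e=[10,34,4] → #
    (8,5)@(17, 11): e=[58,-14,4] → ·
    (6,6)@(13, 13): e=[14,38,-4] → ·
    (7,6)@(15, 13): e=[38,14,-4] → ·
  covered (6 px):
    · · · · · · · · · ·
    · · · · · · · · · ·
    · · · · · · · · · ·
    · · · · · · # # · ·
    · · · · · · # # · ·
    · · · · · · # # · ·
    · · · · · · · · · ·
    · · · · · · · · · ·
T1:
  2·area = 12  (B↔C swapped to make it positive)
  edge (12, 4)→(14, 14): d=(2,10) inclusive
  edge (14, 14)→(12, 10): d=(-2,-4) inclusive
  edge (12, 10)→(12, 4): d=(0,-6) inclusive
    (6,4)@(13, 9): e=[0,6,6] → #  [on edge]
    (7,4)@(15, 9): e=[-20,14,18] → ·
    (6,5)@(13, 11): e=[4,2,6] → #
    (7,5)@(15, 11): e=[-16,10,18] → ·
    (6,6)@(13, 13): e=[8,-2,6] → ·
  covered (2 px):
    · · · · · · · · · ·
    · · · · · · · · · ·
    · · · · · · · · · ·
    · · · · · · · · · ·
    · · · · · · # · · ·
    · · · · · · # · · ·
    · · · · · · · · · ·
    · · · · · · · · · ·
T2:
  2·area = 92
  edge (10, 8)→(8, 0): d=(-2,-8) inclusive
  edge (8, 0)→(20, 2): d=(12,2) inclusive
  edge (20, 2)→(10, 8): d=(-10,6) inclusive
    (4,0)@(9, 1): e=[6,10,76] → #
    (5,0)@(11, 1): e=[22,6,64] → #
    (6,0)@(13, 1): e=[38,2,52] → #
    (7,0)@(15, 1): e=[54,-2,40] → ·
    (4,1)@(9, 3): e=[2,34,56] → #
    (7,1)@(15, 3): e=[50,22,20] → #
    (8,1)@(17, 3): e=[66,18,8] → #
    (9,1)@(19, 3): e=[82,14,-4] → ·
    (4,2)@(9, 5): e=[-2,58,36] → ·
    (5,2)@(11, 5): e=[14,54,24] → #
    (7,2)@(15, 5): e=[46,46,0] → #  [on edge]
    (8,2)@(17, 5): e=[62,42,-12] → ·
    (2,5)@(5, 11): e=[-46,138,0] → ·  [on edge]
  covered (12 px):
    · · · · # # # · · ·
    · · · · # # # # # ·
    · · · · · # # # · ·
    · · · · · # · · · ·
    · · · · · · · · · ·
    · · · · · · · · · ·
    · · · · · · · · · ·
    · · · · · · · · · ·
T3:
  2·area = 14
  edge (11, 9)→(10, 14): d=(-1,5) inclusive
  edge (10, 14)→(8, 10): d=(-2,-4) inclusive
  edge (8, 10)→(11, 9): d=(3,-1) inclusive
    (8,3)@(17, 7): e=[-28,42,0] → ·  [on edge]
    (5,4)@(11, 9): e=[0,14,0] → #  [on edge]
    (6,4)@(13, 9): e=[-10,22,2] → ·
    (2,5)@(5, 11): e=[28,-14,0] → ·  [on edge]
    (4,5)@(9, 11): e=[8,2,4] → #
    (5,5)@(11, 11): e=[-2,10,6] → ·
    (4,6)@(9, 13): e=[6,-2,10] → ·
  covered (2 px):
    · · · · · · · · · ·
    · · · · · · · · · ·
    · · · · · · · · · ·
    · · · · · · · · · ·
    · · · · · # · · · ·
    · · · · # · · · · ·
    · · · · · · · · · ·
    · · · · · · · · · ·

Answer: 22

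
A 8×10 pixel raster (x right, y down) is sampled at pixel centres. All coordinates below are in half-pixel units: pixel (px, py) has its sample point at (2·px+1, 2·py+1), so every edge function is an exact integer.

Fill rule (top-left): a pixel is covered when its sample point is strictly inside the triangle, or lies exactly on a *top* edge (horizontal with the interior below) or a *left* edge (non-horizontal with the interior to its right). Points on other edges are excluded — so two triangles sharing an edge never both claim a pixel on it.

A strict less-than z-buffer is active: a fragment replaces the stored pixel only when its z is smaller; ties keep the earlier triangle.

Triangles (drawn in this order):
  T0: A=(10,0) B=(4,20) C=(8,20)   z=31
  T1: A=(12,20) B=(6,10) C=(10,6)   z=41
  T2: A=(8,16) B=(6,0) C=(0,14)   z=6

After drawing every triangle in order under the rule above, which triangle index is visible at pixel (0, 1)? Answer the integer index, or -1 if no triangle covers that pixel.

T0:
  2·area = 80  (B↔C swapped to make it positive)
  edge (10, 0)→(8, 20): d=(-2,20) right/bottom  bias=-1
  edge (8, 20)→(4, 20): d=(-4,0) right/bottom  bias=-1
  edge (4, 20)→(10, 0): d=(6,-20) top-left  bias=+0
    (4,2)@(9, 5): e=[10,60,10] → X
    (5,2)@(11, 5): e=[-30,60,50] → .
    (4,3)@(9, 7): e=[6,52,22] → X
    (5,3)@(11, 7): e=[-34,52,62] → .
    (4,4)@(9, 9): e=[2,44,34] → X
    (5,4)@(11, 9): e=[-38,44,74] → .
    (3,5)@(7, 11): e=[38,36,6] → X
    (4,5)@(9, 11): e=[-2,36,46] → .
    (3,6)@(7, 13): e=[34,28,18] → X
    (4,6)@(9, 13): e=[-6,28,58] → .
    (3,7)@(7, 15): e=[30,20,30] → X
    (4,7)@(9, 15): e=[-10,20,70] → .
  covered (10 px):
    . . . . . . . .
    . . . . . . . .
    . . . . X . . .
    . . . . X . . .
    . . . . X . . .
    . . . X . . . .
    . . . X . . . .
    . . . X . . . .
    . . X X . . . .
    . . X X . . . .
T1:
  2·area = 64
  edge (12, 20)→(6, 10): d=(-6,-10) top-left  bias=+0
  edge (6, 10)→(10, 6): d=(4,-4) top-left  bias=+0
  edge (10, 6)→(12, 20): d=(2,14) right/bottom  bias=-1
    (7,0)@(15, 1): e=[144,0,-80] → .  [on edge]
    (6,1)@(13, 3): e=[112,0,-48] → .  [on edge]
    (1,2)@(3, 5): e=[0,-32,96] → .  [on edge]
    (5,2)@(11, 5): e=[80,0,-16] → .  [on edge]
    (4,3)@(9, 7): e=[48,0,16] → X  [on edge]
    (5,3)@(11, 7): e=[68,8,-12] → .
    (3,4)@(7, 9): e=[16,0,48] → X  [on edge]
    (5,4)@(11, 9): e=[56,16,-8] → .
    (2,5)@(5, 11): e=[-16,0,80] → .  [on edge]
    (3,5)@(7, 11): e=[4,8,52] → X
    (5,5)@(11, 11): e=[44,24,-4] → .
    (1,6)@(3, 13): e=[-48,0,112] → .  [on edge]
    (5,6)@(11, 13): e=[32,32,0] → .  [on edge]
    (0,7)@(1, 15): e=[-80,0,144] → .  [on edge]
    (4,7)@(9, 15): e=[0,32,32] → X  [on edge]
  covered (9 px):
    . . . . . . . .
    . . . . . . . .
    . . . . . . . .
    . . . . X . . .
    . . . X X . . .
    . . . X X . . .
    . . . . X . . .
    . . . . X X . .
    . . . . . X . .
    . . . . . . . .
T2:
  2·area = 124  (B↔C swapped to make it positive)
  edge (8, 16)→(0, 14): d=(-8,-2) top-left  bias=+0
  edge (0, 14)→(6, 0): d=(6,-14) top-left  bias=+0
  edge (6, 0)→(8, 16): d=(2,16) right/bottom  bias=-1
    (2,1)@(5, 3): e=[98,4,22] → X
    (3,1)@(7, 3): e=[102,32,-10] → .
    (2,2)@(5, 5): e=[82,16,26] → X
    (3,2)@(7, 5): e=[86,44,-6] → .
    (1,3)@(3, 7): e=[62,0,62] → X  [on edge]
    (3,3)@(7, 7): e=[70,56,-2] → .
    (1,4)@(3, 9): e=[46,12,66] → X
    (3,4)@(7, 9): e=[54,68,2] → X
    (4,4)@(9, 9): e=[58,96,-30] → .
    (1,5)@(3, 11): e=[30,24,70] → X
    (4,5)@(9, 11): e=[42,108,-26] → .
    (0,6)@(1, 13): e=[10,8,106] → X
  covered (16 px):
    . . . . . . . .
    . . X . . . . .
    . . X . . . . .
    . X X . . . . .
    . X X X . . . .
    . X X X . . . .
    X X X X . . . .
    . . X X . . . .
    . . . . . . . .
    . . . . . . . .

Z-buffer (winner per pixel, '.' = empty):
  . . . . . . . .
  . . 2 . . . . .
  . . 2 . 0 . . .
  . 2 2 . 0 . . .
  . 2 2 2 0 . . .
  . 2 2 2 1 . . .
  2 2 2 2 1 . . .
  . . 2 2 1 1 . .
  . . 0 0 . 1 . .
  . . 0 0 . . . .

Result: -1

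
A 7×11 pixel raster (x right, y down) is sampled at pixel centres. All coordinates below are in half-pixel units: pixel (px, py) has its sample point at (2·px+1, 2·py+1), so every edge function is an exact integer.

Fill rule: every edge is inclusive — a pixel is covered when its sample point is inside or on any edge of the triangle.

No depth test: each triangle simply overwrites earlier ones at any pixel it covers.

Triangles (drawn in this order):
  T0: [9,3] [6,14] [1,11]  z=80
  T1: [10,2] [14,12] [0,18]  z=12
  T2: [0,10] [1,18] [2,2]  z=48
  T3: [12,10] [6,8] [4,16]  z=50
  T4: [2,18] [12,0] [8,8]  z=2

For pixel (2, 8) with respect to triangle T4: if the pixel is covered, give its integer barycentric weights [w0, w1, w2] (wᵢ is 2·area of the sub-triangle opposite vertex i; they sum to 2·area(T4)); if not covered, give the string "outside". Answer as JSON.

T0:
  2·area = 64
  edge (9, 3)→(6, 14): d=(-3,11) inclusive
  edge (6, 14)→(1, 11): d=(-5,-3) inclusive
  edge (1, 11)→(9, 3): d=(8,-8) inclusive
    (5,0)@(11, 1): e=[-16,80,0] → .  [on edge]
    (4,1)@(9, 3): e=[0,64,0] → X  [on edge]
    (5,1)@(11, 3): e=[-22,70,16] → .
    (3,2)@(7, 5): e=[16,48,0] → X  [on edge]
    (4,2)@(9, 5): e=[-6,54,16] → .
    (2,3)@(5, 7): e=[32,32,0] → X  [on edge]
    (4,3)@(9, 7): e=[-12,44,32] → .
    (1,4)@(3, 9): e=[48,16,0] → X  [on edge]
    (4,4)@(9, 9): e=[-18,34,48] → .
    (0,5)@(1, 11): e=[64,0,0] → X  [on edge]
    (3,5)@(7, 11): e=[-2,18,48] → .
    (0,6)@(1, 13): e=[58,-10,16] → .
    (5,8)@(11, 17): e=[-64,0,128] → .  [on edge]
  covered (11 px):
    . . . . . . .
    . . . . X . .
    . . . X . . .
    . . X X . . .
    . X X X . . .
    X X X . . . .
    . . X . . . .
    . . . . . . .
    . . . . . . .
    . . . . . . .
    . . . . . . .
T1:
  2·area = 164
  edge (10, 2)→(14, 12): d=(4,10) inclusive
  edge (14, 12)→(0, 18): d=(-14,6) inclusive
  edge (0, 18)→(10, 2): d=(10,-16) inclusive
    (4,2)@(9, 5): e=[22,128,14] → X
    (5,2)@(11, 5): e=[2,116,46] → X
    (6,2)@(13, 5): e=[-18,104,78] → .
    (3,3)@(7, 7): e=[50,112,2] → X
    (6,3)@(13, 7): e=[-10,76,98] → .
    (3,4)@(7, 9): e=[58,84,22] → X
    (6,4)@(13, 9): e=[-2,48,118] → .
    (2,5)@(5, 11): e=[86,68,10] → X
    (6,5)@(13, 11): e=[6,20,138] → X
    (2,6)@(5, 13): e=[94,40,30] → X
    (6,6)@(13, 13): e=[14,-8,158] → .
    (1,7)@(3, 15): e=[122,24,18] → X
    (3,7)@(7, 15): e=[82,0,82] → X  [on edge]
  covered (21 px):
    . . . . . . .
    . . . . . . .
    . . . . X X .
    . . . X X X .
    . . . X X X .
    . . X X X X X
    . . X X X X .
    . X X X . . .
    X . . . . . .
    . . . . . . .
    . . . . . . .
T2:
  2·area = 24  (B↔C swapped to make it positive)
  edge (0, 10)→(2, 2): d=(2,-8) inclusive
  edge (2, 2)→(1, 18): d=(-1,16) inclusive
  edge (1, 18)→(0, 10): d=(-1,-8) inclusive
    (0,3)@(1, 7): e=[2,11,11] → X
    (1,3)@(3, 7): e=[18,-21,27] → .
    (0,4)@(1, 9): e=[6,9,9] → X
    (1,4)@(3, 9): e=[22,-23,25] → .
    (0,5)@(1, 11): e=[10,7,7] → X
    (1,5)@(3, 11): e=[26,-25,23] → .
    (0,6)@(1, 13): e=[14,5,5] → X
    (1,6)@(3, 13): e=[30,-27,21] → .
    (0,7)@(1, 15): e=[18,3,3] → X
    (1,7)@(3, 15): e=[34,-29,19] → .
    (0,8)@(1, 17): e=[22,1,1] → X
    (1,8)@(3, 17): e=[38,-31,17] → .
  covered (6 px):
    . . . . . . .
    . . . . . . .
    . . . . . . .
    X . . . . . .
    X . . . . . .
    X . . . . . .
    X . . . . . .
    X . . . . . .
    X . . . . . .
    . . . . . . .
    . . . . . . .
T3:
  2·area = 52  (B↔C swapped to make it positive)
  edge (12, 10)→(4, 16): d=(-8,6) inclusive
  edge (4, 16)→(6, 8): d=(2,-8) inclusive
  edge (6, 8)→(12, 10): d=(6,2) inclusive
    (1,3)@(3, 7): e=[78,-26,0] → .  [on edge]
    (3,4)@(7, 9): e=[38,10,4] → X
    (4,4)@(9, 9): e=[26,26,0] → X  [on edge]
    (5,4)@(11, 9): e=[14,42,-4] → .
    (3,5)@(7, 11): e=[22,14,16] → X
    (5,5)@(11, 11): e=[-2,46,8] → .
    (2,6)@(5, 13): e=[18,2,32] → X
    (4,6)@(9, 13): e=[-6,34,24] → .
    (2,7)@(5, 15): e=[2,6,44] → X
    (3,7)@(7, 15): e=[-10,22,40] → .
    (2,8)@(5, 17): e=[-14,10,56] → .
  covered (7 px):
    . . . . . . .
    . . . . . . .
    . . . . . . .
    . . . . . . .
    . . . X X . .
    . . . X X . .
    . . X X . . .
    . . X . . . .
    . . . . . . .
    . . . . . . .
    . . . . . . .
T4:
  2·area = 8
  edge (2, 18)→(12, 0): d=(10,-18) inclusive
  edge (12, 0)→(8, 8): d=(-4,8) inclusive
  edge (8, 8)→(2, 18): d=(-6,10) inclusive
    (5,1)@(11, 3): e=[12,-4,0] → .  [on edge]
    (3,4)@(7, 9): e=[0,4,4] → X  [on edge]
    (4,4)@(9, 9): e=[36,-12,-16] → .
    (3,5)@(7, 11): e=[20,-4,-8] → .
    (2,6)@(5, 13): e=[4,4,0] → X  [on edge]
    (3,6)@(7, 13): e=[40,-12,-20] → .
    (2,7)@(5, 15): e=[24,-4,-12] → .
  covered (2 px):
    . . . . . . .
    . . . . . . .
    . . . . . . .
    . . . . . . .
    . . . X . . .
    . . . . . . .
    . . X . . . .
    . . . . . . .
    . . . . . . .
    . . . . . . .
    . . . . . . .

Answer: "outside"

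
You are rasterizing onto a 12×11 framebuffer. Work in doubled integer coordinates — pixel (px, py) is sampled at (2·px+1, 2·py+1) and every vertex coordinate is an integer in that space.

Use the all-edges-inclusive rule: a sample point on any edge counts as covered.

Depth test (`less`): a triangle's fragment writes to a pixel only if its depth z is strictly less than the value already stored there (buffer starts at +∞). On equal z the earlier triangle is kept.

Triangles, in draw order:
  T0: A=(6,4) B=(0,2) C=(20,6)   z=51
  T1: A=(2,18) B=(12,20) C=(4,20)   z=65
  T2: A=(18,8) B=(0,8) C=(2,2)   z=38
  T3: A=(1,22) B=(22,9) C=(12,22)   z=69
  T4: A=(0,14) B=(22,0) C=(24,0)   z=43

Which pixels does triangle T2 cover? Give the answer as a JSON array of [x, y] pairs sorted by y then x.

T0:
  2·area = 16
  edge (6, 4)→(0, 2): d=(-6,-2) inclusive
  edge (0, 2)→(20, 6): d=(20,4) inclusive
  edge (20, 6)→(6, 4): d=(-14,-2) inclusive
    (1,1)@(3, 3): e=[0,8,8] → #  [on edge]
    (2,1)@(5, 3): e=[4,0,12] → #  [on edge]
    (3,1)@(7, 3): e=[8,-8,16] → ·
    (1,2)@(3, 5): e=[-12,48,-20] → ·
    (2,2)@(5, 5): e=[-8,40,-16] → ·
    (4,2)@(9, 5): e=[0,24,-8] → ·  [on edge]
    (6,2)@(13, 5): e=[8,8,0] → #  [on edge]
    (7,2)@(15, 5): e=[12,0,4] → #  [on edge]
    (8,2)@(17, 5): e=[16,-8,8] → ·
    (6,3)@(13, 7): e=[-4,48,-28] → ·
    (7,3)@(15, 7): e=[0,40,-24] → ·  [on edge]
    (10,4)@(21, 9): e=[0,56,-40] → ·  [on edge]
  covered (4 px):
    · · · · · · · · · · · ·
    · # # · · · · · · · · ·
    · · · · · · # # · · · ·
    · · · · · · · · · · · ·
    · · · · · · · · · · · ·
    · · · · · · · · · · · ·
    · · · · · · · · · · · ·
    · · · · · · · · · · · ·
    · · · · · · · · · · · ·
    · · · · · · · · · · · ·
    · · · · · · · · · · · ·
T1:
  2·area = 16
  edge (2, 18)→(12, 20): d=(10,2) inclusive
  edge (12, 20)→(4, 20): d=(-8,0) inclusive
  edge (4, 20)→(2, 18): d=(-2,-2) inclusive
    (0,8)@(1, 17): e=[-8,24,0] → ·  [on edge]
    (1,9)@(3, 19): e=[8,8,0] → #  [on edge]
    (2,9)@(5, 19): e=[4,8,4] → #
    (3,9)@(7, 19): e=[0,8,8] → #  [on edge]
    (4,9)@(9, 19): e=[-4,8,12] → ·
    (1,10)@(3, 21): e=[28,-8,-4] → ·
    (2,10)@(5, 21): e=[24,-8,0] → ·  [on edge]
    (3,10)@(7, 21): e=[20,-8,4] → ·
    (8,10)@(17, 21): e=[0,-8,24] → ·  [on edge]
  covered (3 px):
    · · · · · · · · · · · ·
    · · · · · · · · · · · ·
    · · · · · · · · · · · ·
    · · · · · · · · · · · ·
    · · · · · · · · · · · ·
    · · · · · · · · · · · ·
    · · · · · · · · · · · ·
    · · · · · · · · · · · ·
    · · · · · · · · · · · ·
    · # # # · · · · · · · ·
    · · · · · · · · · · · ·
T2:
  2·area = 108
  edge (18, 8)→(0, 8): d=(-18,0) inclusive
  edge (0, 8)→(2, 2): d=(2,-6) inclusive
  edge (2, 2)→(18, 8): d=(16,6) inclusive
    (1,1)@(3, 3): e=[90,8,10] → #
    (2,1)@(5, 3): e=[90,20,-2] → ·
    (0,2)@(1, 5): e=[54,0,54] → #  [on edge]
    (2,2)@(5, 5): e=[54,24,30] → #
    (3,2)@(7, 5): e=[54,36,18] → #
    (4,2)@(9, 5): e=[54,48,6] → #
    (5,2)@(11, 5): e=[54,60,-6] → ·
    (0,3)@(1, 7): e=[18,4,86] → #
    (5,3)@(11, 7): e=[18,64,26] → #
    (6,3)@(13, 7): e=[18,76,14] → #
    (7,3)@(15, 7): e=[18,88,2] → #
    (8,3)@(17, 7): e=[18,100,-10] → ·
  covered (14 px):
    · · · · · · · · · · · ·
    · # · · · · · · · · · ·
    # # # # # · · · · · · ·
    # # # # # # # # · · · ·
    · · · · · · · · · · · ·
    · · · · · · · · · · · ·
    · · · · · · · · · · · ·
    · · · · · · · · · · · ·
    · · · · · · · · · · · ·
    · · · · · · · · · · · ·
    · · · · · · · · · · · ·
T3:
  2·area = 143
  edge (1, 22)→(22, 9): d=(21,-13) inclusive
  edge (22, 9)→(12, 22): d=(-10,13) inclusive
  edge (12, 22)→(1, 22): d=(-11,0) inclusive
    (9,5)@(19, 11): e=[3,19,121] → #
    (10,5)@(21, 11): e=[29,-7,121] → ·
    (8,6)@(17, 13): e=[19,25,99] → #
    (9,6)@(19, 13): e=[45,-1,99] → ·
    (6,7)@(13, 15): e=[9,57,77] → #
    (7,7)@(15, 15): e=[35,31,77] → #
    (9,7)@(19, 15): e=[87,-21,77] → ·
    (5,8)@(11, 17): e=[25,63,55] → #
    (8,8)@(17, 17): e=[103,-15,55] → ·
    (3,9)@(7, 19): e=[15,95,33] → #
    (4,9)@(9, 19): e=[41,69,33] → #
    (7,9)@(15, 19): e=[119,-9,33] → ·
  covered (17 px):
    · · · · · · · · · · · ·
    · · · · · · · · · · · ·
    · · · · · · · · · · · ·
    · · · · · · · · · · · ·
    · · · · · · · · · · · ·
    · · · · · · · · · # · ·
    · · · · · · · · # · · ·
    · · · · · · # # # · · ·
    · · · · · # # # · · · ·
    · · · # # # # · · · · ·
    · # # # # # · · · · · ·
T4:
  2·area = 28
  edge (0, 14)→(22, 0): d=(22,-14) inclusive
  edge (22, 0)→(24, 0): d=(2,0) inclusive
  edge (24, 0)→(0, 14): d=(-24,14) inclusive
    (10,0)@(21, 1): e=[8,2,18] → #
    (11,0)@(23, 1): e=[36,2,-10] → ·
    (10,1)@(21, 3): e=[52,6,-30] → ·
    (7,2)@(15, 5): e=[12,10,6] → #
    (8,2)@(17, 5): e=[40,10,-22] → ·
    (5,3)@(11, 7): e=[0,14,14] → #  [on edge]
    (6,3)@(13, 7): e=[28,14,-14] → ·
    (7,3)@(15, 7): e=[56,14,-42] → ·
    (5,4)@(11, 9): e=[44,18,-34] → ·
    (2,5)@(5, 11): e=[4,22,2] → #
    (3,5)@(7, 11): e=[32,22,-26] → ·
    (2,6)@(5, 13): e=[48,26,-46] → ·
  covered (4 px):
    · · · · · · · · · · # ·
    · · · · · · · · · · · ·
    · · · · · · · # · · · ·
    · · · · · # · · · · · ·
    · · · · · · · · · · · ·
    · · # · · · · · · · · ·
    · · · · · · · · · · · ·
    · · · · · · · · · · · ·
    · · · · · · · · · · · ·
    · · · · · · · · · · · ·
    · · · · · · · · · · · ·

Result: [[1,1],[0,2],[1,2],[2,2],[3,2],[4,2],[0,3],[1,3],[2,3],[3,3],[4,3],[5,3],[6,3],[7,3]]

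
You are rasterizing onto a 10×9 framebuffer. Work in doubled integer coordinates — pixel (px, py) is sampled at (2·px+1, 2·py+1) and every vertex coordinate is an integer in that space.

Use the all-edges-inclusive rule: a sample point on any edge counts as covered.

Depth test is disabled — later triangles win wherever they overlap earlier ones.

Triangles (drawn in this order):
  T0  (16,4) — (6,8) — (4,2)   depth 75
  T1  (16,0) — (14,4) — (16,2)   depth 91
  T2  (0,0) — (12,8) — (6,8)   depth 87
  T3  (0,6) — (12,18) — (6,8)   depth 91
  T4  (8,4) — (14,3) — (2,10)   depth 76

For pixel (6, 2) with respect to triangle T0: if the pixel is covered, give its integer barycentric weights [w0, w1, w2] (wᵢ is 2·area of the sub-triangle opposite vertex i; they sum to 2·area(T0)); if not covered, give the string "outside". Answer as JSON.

T0:
  2·area = 68
  edge (16, 4)→(6, 8): d=(-10,4) inclusive
  edge (6, 8)→(4, 2): d=(-2,-6) inclusive
  edge (4, 2)→(16, 4): d=(12,2) inclusive
    (2,1)@(5, 3): e=[54,4,10] → X
    (3,1)@(7, 3): e=[46,16,6] → X
    (4,1)@(9, 3): e=[38,28,2] → X
    (5,1)@(11, 3): e=[30,40,-2] → .
    (2,2)@(5, 5): e=[34,0,34] → X  [on edge]
    (5,2)@(11, 5): e=[10,36,22] → X
    (6,2)@(13, 5): e=[2,48,18] → X
    (7,2)@(15, 5): e=[-6,60,14] → .
    (2,3)@(5, 7): e=[14,-4,58] → .
    (3,3)@(7, 7): e=[6,8,54] → X
    (4,3)@(9, 7): e=[-2,20,50] → .
    (5,3)@(11, 7): e=[-10,32,46] → .
    (3,5)@(7, 11): e=[-34,0,102] → .  [on edge]
    (4,8)@(9, 17): e=[-102,0,170] → .  [on edge]
  covered (9 px):
    . . . . . . . . . .
    . . X X X . . . . .
    . . X X X X X . . .
    . . . X . . . . . .
    . . . . . . . . . .
    . . . . . . . . . .
    . . . . . . . . . .
    . . . . . . . . . .
    . . . . . . . . . .
T1:
  2·area = 4  (B↔C swapped to make it positive)
  edge (16, 0)→(16, 2): d=(0,2) inclusive
  edge (16, 2)→(14, 4): d=(-2,2) inclusive
  edge (14, 4)→(16, 0): d=(2,-4) inclusive
    (8,0)@(17, 1): e=[-2,0,6] → .  [on edge]
    (7,1)@(15, 3): e=[2,0,2] → X  [on edge]
    (8,1)@(17, 3): e=[-2,-4,10] → .
    (6,2)@(13, 5): e=[6,0,-2] → .  [on edge]
    (7,2)@(15, 5): e=[2,-4,6] → .
    (5,3)@(11, 7): e=[10,0,-6] → .  [on edge]
    (4,4)@(9, 9): e=[14,0,-10] → .  [on edge]
    (3,5)@(7, 11): e=[18,0,-14] → .  [on edge]
    (2,6)@(5, 13): e=[22,0,-18] → .  [on edge]
    (1,7)@(3, 15): e=[26,0,-22] → .  [on edge]
    (0,8)@(1, 17): e=[30,0,-26] → .  [on edge]
  covered (1 px):
    . . . . . . . . . .
    . . . . . . . X . .
    . . . . . . . . . .
    . . . . . . . . . .
    . . . . . . . . . .
    . . . . . . . . . .
    . . . . . . . . . .
    . . . . . . . . . .
    . . . . . . . . . .
T2:
  2·area = 48
  edge (0, 0)→(12, 8): d=(12,8) inclusive
  edge (12, 8)→(6, 8): d=(-6,0) inclusive
  edge (6, 8)→(0, 0): d=(-6,-8) inclusive
    (0,0)@(1, 1): e=[4,42,2] → X
    (1,0)@(3, 1): e=[-12,42,18] → .
    (0,1)@(1, 3): e=[28,30,-10] → .
    (1,1)@(3, 3): e=[12,30,6] → X
    (2,1)@(5, 3): e=[-4,30,22] → .
    (1,2)@(3, 5): e=[36,18,-6] → .
    (2,2)@(5, 5): e=[20,18,10] → X
    (3,2)@(7, 5): e=[4,18,26] → X
    (4,2)@(9, 5): e=[-12,18,42] → .
    (2,3)@(5, 7): e=[44,6,-2] → .
    (3,3)@(7, 7): e=[28,6,14] → X
    (4,3)@(9, 7): e=[12,6,30] → X
  covered (6 px):
    X . . . . . . . . .
    . X . . . . . . . .
    . . X X . . . . . .
    . . . X X . . . . .
    . . . . . . . . . .
    . . . . . . . . . .
    . . . . . . . . . .
    . . . . . . . . . .
    . . . . . . . . . .
T3:
  2·area = 48  (B↔C swapped to make it positive)
  edge (0, 6)→(6, 8): d=(6,2) inclusive
  edge (6, 8)→(12, 18): d=(6,10) inclusive
  edge (12, 18)→(0, 6): d=(-12,-12) inclusive
    (1,1)@(3, 3): e=[-24,0,72] → .  [on edge]
    (0,3)@(1, 7): e=[4,44,0] → X  [on edge]
    (1,3)@(3, 7): e=[0,24,24] → X  [on edge]
    (2,3)@(5, 7): e=[-4,4,48] → .
    (0,4)@(1, 9): e=[16,56,-24] → .
    (1,4)@(3, 9): e=[12,36,0] → X  [on edge]
    (2,4)@(5, 9): e=[8,16,24] → X
    (3,4)@(7, 9): e=[4,-4,48] → .
    (4,4)@(9, 9): e=[0,-24,72] → .  [on edge]
    (1,5)@(3, 11): e=[24,48,-24] → .
    (2,5)@(5, 11): e=[20,28,0] → X  [on edge]
    (3,5)@(7, 11): e=[16,8,24] → X
    (7,5)@(15, 11): e=[0,-72,120] → .  [on edge]
    (3,6)@(7, 13): e=[28,20,0] → X  [on edge]
    (4,6)@(9, 13): e=[24,0,24] → X  [on edge]
    (4,7)@(9, 15): e=[36,12,0] → X  [on edge]
    (5,8)@(11, 17): e=[44,4,0] → X  [on edge]
  covered (10 px):
    . . . . . . . . . .
    . . . . . . . . . .
    . . . . . . . . . .
    X X . . . . . . . .
    . X X . . . . . . .
    . . X X . . . . . .
    . . . X X . . . . .
    . . . . X . . . . .
    . . . . . X . . . .
T4:
  2·area = 30
  edge (8, 4)→(14, 3): d=(6,-1) inclusive
  edge (14, 3)→(2, 10): d=(-12,7) inclusive
  edge (2, 10)→(8, 4): d=(6,-6) inclusive
    (5,0)@(11, 1): e=[-15,45,0] → .  [on edge]
    (4,1)@(9, 3): e=[-5,35,0] → .  [on edge]
    (3,2)@(7, 5): e=[5,25,0] → X  [on edge]
    (4,2)@(9, 5): e=[7,11,12] → X
    (5,2)@(11, 5): e=[9,-3,24] → .
    (2,3)@(5, 7): e=[15,15,0] → X  [on edge]
    (4,3)@(9, 7): e=[19,-13,24] → .
    (1,4)@(3, 9): e=[25,5,0] → X  [on edge]
    (2,4)@(5, 9): e=[27,-9,12] → .
    (3,4)@(7, 9): e=[29,-23,24] → .
    (0,5)@(1, 11): e=[35,-5,0] → .  [on edge]
    (1,5)@(3, 11): e=[37,-19,12] → .
  covered (5 px):
    . . . . . . . . . .
    . . . . . . . . . .
    . . . X X . . . . .
    . . X X . . . . . .
    . X . . . . . . . .
    . . . . . . . . . .
    . . . . . . . . . .
    . . . . . . . . . .
    . . . . . . . . . .

Result: [48,18,2]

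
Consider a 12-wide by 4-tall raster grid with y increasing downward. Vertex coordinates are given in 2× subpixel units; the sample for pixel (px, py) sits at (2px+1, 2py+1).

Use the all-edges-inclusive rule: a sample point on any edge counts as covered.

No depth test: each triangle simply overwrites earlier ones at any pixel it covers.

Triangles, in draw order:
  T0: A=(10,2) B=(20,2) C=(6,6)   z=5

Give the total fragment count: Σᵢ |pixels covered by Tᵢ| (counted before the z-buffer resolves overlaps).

T0:
  2·area = 40
  edge (10, 2)→(20, 2): d=(10,0) inclusive
  edge (20, 2)→(6, 6): d=(-14,4) inclusive
  edge (6, 6)→(10, 2): d=(4,-4) inclusive
    (5,0)@(11, 1): e=[-10,50,0] → .  [on edge]
    (4,1)@(9, 3): e=[10,30,0] → X  [on edge]
    (5,1)@(11, 3): e=[10,22,8] → X
    (6,1)@(13, 3): e=[10,14,16] → X
    (7,1)@(15, 3): e=[10,6,24] → X
    (8,1)@(17, 3): e=[10,-2,32] → .
    (3,2)@(7, 5): e=[30,10,0] → X  [on edge]
    (5,2)@(11, 5): e=[30,-6,16] → .
    (6,2)@(13, 5): e=[30,-14,24] → .
    (7,2)@(15, 5): e=[30,-22,32] → .
    (2,3)@(5, 7): e=[50,-10,0] → .  [on edge]
    (3,3)@(7, 7): e=[50,-18,8] → .
  covered (6 px):
    . . . . . . . . . . . .
    . . . . X X X X . . . .
    . . . X X . . . . . . .
    . . . . . . . . . . . .

Final: 6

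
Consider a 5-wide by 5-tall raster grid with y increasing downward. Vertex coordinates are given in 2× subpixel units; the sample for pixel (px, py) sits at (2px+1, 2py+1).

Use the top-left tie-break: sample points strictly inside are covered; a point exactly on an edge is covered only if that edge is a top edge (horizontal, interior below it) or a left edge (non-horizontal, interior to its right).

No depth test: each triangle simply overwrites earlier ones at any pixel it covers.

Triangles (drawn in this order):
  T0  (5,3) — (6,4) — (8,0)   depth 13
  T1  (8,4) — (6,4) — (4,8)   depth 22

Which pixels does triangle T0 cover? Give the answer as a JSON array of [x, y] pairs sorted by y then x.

T0:
  2·area = 6  (B↔C swapped to make it positive)
  edge (5, 3)→(8, 0): d=(3,-3) top-left  bias=+0
  edge (8, 0)→(6, 4): d=(-2,4) right/bottom  bias=-1
  edge (6, 4)→(5, 3): d=(-1,-1) top-left  bias=+0
    (1,0)@(3, 1): e=[-12,18,0] → .  [on edge]
    (3,0)@(7, 1): e=[0,2,4] → X  [on edge]
    (4,0)@(9, 1): e=[6,-6,6] → .
    (2,1)@(5, 3): e=[0,6,0] → X  [on edge]
    (3,1)@(7, 3): e=[6,-2,2] → .
    (1,2)@(3, 5): e=[0,10,-4] → .  [on edge]
    (2,2)@(5, 5): e=[6,2,-2] → .
    (3,2)@(7, 5): e=[12,-6,0] → .  [on edge]
    (0,3)@(1, 7): e=[0,14,-8] → .  [on edge]
    (4,3)@(9, 7): e=[24,-18,0] → .  [on edge]
  covered (2 px):
    . . . X .
    . . X . .
    . . . . .
    . . . . .
    . . . . .
T1:
  2·area = 8  (B↔C swapped to make it positive)
  edge (8, 4)→(4, 8): d=(-4,4) right/bottom  bias=-1
  edge (4, 8)→(6, 4): d=(2,-4) top-left  bias=+0
  edge (6, 4)→(8, 4): d=(2,0) top-left  bias=+0
    (4,1)@(9, 3): e=[0,10,-2] → .  [on edge]
    (3,2)@(7, 5): e=[0,6,2] → .  [on edge]
    (2,3)@(5, 7): e=[0,2,6] → .  [on edge]
    (1,4)@(3, 9): e=[0,-2,10] → .  [on edge]
  covered (0 px):
    . . . . .
    . . . . .
    . . . . .
    . . . . .
    . . . . .

Final: [[3,0],[2,1]]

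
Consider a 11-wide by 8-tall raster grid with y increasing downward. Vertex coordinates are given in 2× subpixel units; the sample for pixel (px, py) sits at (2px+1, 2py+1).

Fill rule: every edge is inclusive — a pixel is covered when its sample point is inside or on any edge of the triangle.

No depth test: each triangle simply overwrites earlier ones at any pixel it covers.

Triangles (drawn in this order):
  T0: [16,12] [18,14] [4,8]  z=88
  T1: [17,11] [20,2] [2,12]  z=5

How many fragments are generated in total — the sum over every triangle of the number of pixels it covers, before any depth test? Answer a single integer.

T0:
  2·area = 16
  edge (16, 12)→(18, 14): d=(2,2) inclusive
  edge (18, 14)→(4, 8): d=(-14,-6) inclusive
  edge (4, 8)→(16, 12): d=(12,4) inclusive
    (2,0)@(5, 1): e=[0,104,-88] → ·  [on edge]
    (3,1)@(7, 3): e=[0,88,-72] → ·  [on edge]
    (4,2)@(9, 5): e=[0,72,-56] → ·  [on edge]
    (0,3)@(1, 7): e=[20,-4,0] → ·  [on edge]
    (5,3)@(11, 7): e=[0,56,-40] → ·  [on edge]
    (3,4)@(7, 9): e=[12,4,0] → █  [on edge]
    (4,4)@(9, 9): e=[8,16,-8] → ·
    (6,4)@(13, 9): e=[0,40,-24] → ·  [on edge]
    (3,5)@(7, 11): e=[16,-24,24] → ·
    (5,5)@(11, 11): e=[8,0,8] → █  [on edge]
    (6,5)@(13, 11): e=[4,12,0] → █  [on edge]
    (7,5)@(15, 11): e=[0,24,-8] → ·  [on edge]
    (8,6)@(17, 13): e=[0,8,8] → █  [on edge]
    (9,6)@(19, 13): e=[-4,20,0] → ·  [on edge]
    (9,7)@(19, 15): e=[0,-8,24] → ·  [on edge]
  covered (4 px):
    · · · · · · · · · · ·
    · · · · · · · · · · ·
    · · · · · · · · · · ·
    · · · · · · · · · · ·
    · · · █ · · · · · · ·
    · · · · · █ █ · · · ·
    · · · · · · · · █ · ·
    · · · · · · · · · · ·
T1:
  2·area = 132  (B↔C swapped to make it positive)
  edge (17, 11)→(2, 12): d=(-15,1) inclusive
  edge (2, 12)→(20, 2): d=(18,-10) inclusive
  edge (20, 2)→(17, 11): d=(-3,9) inclusive
    (9,1)@(19, 3): e=[118,8,6] → █
    (10,1)@(21, 3): e=[116,28,-12] → ·
    (7,2)@(15, 5): e=[92,4,36] → █
    (8,2)@(17, 5): e=[90,24,18] → █
    (9,2)@(19, 5): e=[88,44,0] → █  [on edge]
    (10,2)@(21, 5): e=[86,64,-18] → ·
    (5,3)@(11, 7): e=[66,0,66] → █  [on edge]
    (6,3)@(13, 7): e=[64,20,48] → █
    (9,3)@(19, 7): e=[58,80,-6] → ·
    (4,4)@(9, 9): e=[38,16,78] → █
    (9,4)@(19, 9): e=[28,116,-12] → ·
    (2,5)@(5, 11): e=[12,12,108] → █
    (8,5)@(17, 11): e=[0,132,0] → █  [on edge]
  covered (20 px):
    · · · · · · · · · · ·
    · · · · · · · · · █ ·
    · · · · · · · █ █ █ ·
    · · · · · █ █ █ █ · ·
    · · · · █ █ █ █ █ · ·
    · · █ █ █ █ █ █ █ · ·
    · · · · · · · · · · ·
    · · · · · · · · · · ·

Result: 24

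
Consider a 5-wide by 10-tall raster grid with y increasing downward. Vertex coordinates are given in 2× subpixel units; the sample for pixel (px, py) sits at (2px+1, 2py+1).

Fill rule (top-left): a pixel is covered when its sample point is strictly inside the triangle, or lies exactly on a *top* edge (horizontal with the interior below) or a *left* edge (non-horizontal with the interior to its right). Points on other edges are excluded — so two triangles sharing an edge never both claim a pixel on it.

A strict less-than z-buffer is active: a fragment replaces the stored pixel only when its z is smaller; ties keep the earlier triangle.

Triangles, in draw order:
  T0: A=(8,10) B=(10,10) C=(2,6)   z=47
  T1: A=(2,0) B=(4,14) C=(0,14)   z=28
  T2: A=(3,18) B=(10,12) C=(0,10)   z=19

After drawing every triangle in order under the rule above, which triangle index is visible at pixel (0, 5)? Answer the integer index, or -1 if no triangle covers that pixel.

T0:
  2·area = 8  (B↔C swapped to make it positive)
  edge (8, 10)→(2, 6): d=(-6,-4) top-left  bias=+0
  edge (2, 6)→(10, 10): d=(8,4) right/bottom  bias=-1
  edge (10, 10)→(8, 10): d=(-2,0) right/bottom  bias=-1
    (3,4)@(7, 9): e=[2,4,2] → X
    (4,4)@(9, 9): e=[10,-4,2] → .
    (3,5)@(7, 11): e=[-10,20,-2] → .
  covered (1 px):
    . . . . .
    . . . . .
    . . . . .
    . . . . .
    . . . X .
    . . . . .
    . . . . .
    . . . . .
    . . . . .
    . . . . .
T1:
  2·area = 56
  edge (2, 0)→(4, 14): d=(2,14) right/bottom  bias=-1
  edge (4, 14)→(0, 14): d=(-4,0) right/bottom  bias=-1
  edge (0, 14)→(2, 0): d=(2,-14) top-left  bias=+0
    (0,3)@(1, 7): e=[28,28,0] → X  [on edge]
    (1,3)@(3, 7): e=[0,28,28] → .  [on edge]
    (0,4)@(1, 9): e=[32,20,4] → X
    (1,4)@(3, 9): e=[4,20,32] → X
    (2,4)@(5, 9): e=[-24,20,60] → .
    (0,5)@(1, 11): e=[36,12,8] → X
    (2,5)@(5, 11): e=[-20,12,64] → .
    (0,6)@(1, 13): e=[40,4,12] → X
    (2,6)@(5, 13): e=[-16,4,68] → .
    (0,7)@(1, 15): e=[44,-4,16] → .
    (1,7)@(3, 15): e=[16,-4,44] → .
  covered (7 px):
    . . . . .
    . . . . .
    . . . . .
    X . . . .
    X X . . .
    X X . . .
    X X . . .
    . . . . .
    . . . . .
    . . . . .
T2:
  2·area = 74  (B↔C swapped to make it positive)
  edge (3, 18)→(0, 10): d=(-3,-8) top-left  bias=+0
  edge (0, 10)→(10, 12): d=(10,2) right/bottom  bias=-1
  edge (10, 12)→(3, 18): d=(-7,6) right/bottom  bias=-1
    (0,5)@(1, 11): e=[5,8,61] → X
    (1,5)@(3, 11): e=[21,4,49] → X
    (2,5)@(5, 11): e=[37,0,37] → .  [on edge]
    (0,6)@(1, 13): e=[-1,28,47] → .
    (1,6)@(3, 13): e=[15,24,35] → X
    (2,6)@(5, 13): e=[31,20,23] → X
    (3,6)@(7, 13): e=[47,16,11] → X
    (4,6)@(9, 13): e=[63,12,-1] → .
    (1,7)@(3, 15): e=[9,44,21] → X
    (3,7)@(7, 15): e=[41,36,-3] → .
    (1,8)@(3, 17): e=[3,64,7] → X
    (2,8)@(5, 17): e=[19,60,-5] → .
  covered (8 px):
    . . . . .
    . . . . .
    . . . . .
    . . . . .
    . . . . .
    X X . . .
    . X X X .
    . X X . .
    . X . . .
    . . . . .

Z-buffer (winner per pixel, '.' = empty):
  . . . . .
  . . . . .
  . . . . .
  1 . . . .
  1 1 . 0 .
  2 2 . . .
  1 2 2 2 .
  . 2 2 . .
  . 2 . . .
  . . . . .

Result: 2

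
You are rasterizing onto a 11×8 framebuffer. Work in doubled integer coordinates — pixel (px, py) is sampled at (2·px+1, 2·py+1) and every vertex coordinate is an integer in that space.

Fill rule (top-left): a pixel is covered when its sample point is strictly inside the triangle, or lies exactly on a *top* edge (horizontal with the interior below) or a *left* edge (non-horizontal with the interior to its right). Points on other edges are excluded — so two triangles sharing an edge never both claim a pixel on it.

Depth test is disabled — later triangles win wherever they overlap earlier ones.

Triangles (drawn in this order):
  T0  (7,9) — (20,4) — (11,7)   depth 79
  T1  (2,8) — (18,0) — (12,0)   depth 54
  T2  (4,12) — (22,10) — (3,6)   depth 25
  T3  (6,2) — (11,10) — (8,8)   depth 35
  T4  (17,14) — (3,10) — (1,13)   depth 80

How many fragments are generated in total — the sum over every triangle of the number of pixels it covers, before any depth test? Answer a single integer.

T0:
  2·area = 6  (B↔C swapped to make it positive)
  edge (7, 9)→(11, 7): d=(4,-2) top-left  bias=+0
  edge (11, 7)→(20, 4): d=(9,-3) top-left  bias=+0
  edge (20, 4)→(7, 9): d=(-13,5) right/bottom  bias=-1
    (9,1)@(19, 3): e=[0,-12,18] → .  [on edge]
    (7,2)@(15, 5): e=[0,-6,12] → .  [on edge]
    (8,2)@(17, 5): e=[4,0,2] → X  [on edge]
    (9,2)@(19, 5): e=[8,6,-8] → .
    (5,3)@(11, 7): e=[0,0,6] → X  [on edge]
    (6,3)@(13, 7): e=[4,6,-4] → .
    (8,3)@(17, 7): e=[12,18,-24] → .
    (2,4)@(5, 9): e=[-4,0,10] → .  [on edge]
    (3,4)@(7, 9): e=[0,6,0] → .  [on edge]
    (5,4)@(11, 9): e=[8,18,-20] → .
    (1,5)@(3, 11): e=[0,12,-6] → .  [on edge]
  covered (2 px):
    . . . . . . . . . . .
    . . . . . . . . . . .
    . . . . . . . . X . .
    . . . . . X . . . . .
    . . . . . . . . . . .
    . . . . . . . . . . .
    . . . . . . . . . . .
    . . . . . . . . . . .
T1:
  2·area = 48  (B↔C swapped to make it positive)
  edge (2, 8)→(12, 0): d=(10,-8) top-left  bias=+0
  edge (12, 0)→(18, 0): d=(6,0) top-left  bias=+0
  edge (18, 0)→(2, 8): d=(-16,8) right/bottom  bias=-1
    (5,0)@(11, 1): e=[2,6,40] → X
    (6,0)@(13, 1): e=[18,6,24] → X
    (7,0)@(15, 1): e=[34,6,8] → X
    (8,0)@(17, 1): e=[50,6,-8] → .
    (4,1)@(9, 3): e=[6,18,24] → X
    (6,1)@(13, 3): e=[38,18,-8] → .
    (7,1)@(15, 3): e=[54,18,-24] → .
    (3,2)@(7, 5): e=[10,30,8] → X
    (4,2)@(9, 5): e=[26,30,-8] → .
    (5,2)@(11, 5): e=[42,30,-24] → .
    (3,3)@(7, 7): e=[30,42,-24] → .
  covered (6 px):
    . . . . . X X X . . .
    . . . . X X . . . . .
    . . . X . . . . . . .
    . . . . . . . . . . .
    . . . . . . . . . . .
    . . . . . . . . . . .
    . . . . . . . . . . .
    . . . . . . . . . . .
T2:
  2·area = 110  (B↔C swapped to make it positive)
  edge (4, 12)→(3, 6): d=(-1,-6) top-left  bias=+0
  edge (3, 6)→(22, 10): d=(19,4) right/bottom  bias=-1
  edge (22, 10)→(4, 12): d=(-18,2) right/bottom  bias=-1
    (2,3)@(5, 7): e=[11,11,88] → X
    (3,3)@(7, 7): e=[23,3,84] → X
    (4,3)@(9, 7): e=[35,-5,80] → .
    (2,4)@(5, 9): e=[9,49,52] → X
    (4,4)@(9, 9): e=[33,33,44] → X
    (5,4)@(11, 9): e=[45,25,40] → X
    (6,4)@(13, 9): e=[57,17,36] → X
    (7,4)@(15, 9): e=[69,9,32] → X
    (8,4)@(17, 9): e=[81,1,28] → X
    (9,4)@(19, 9): e=[93,-7,24] → .
    (2,5)@(5, 11): e=[7,87,16] → X
    (6,5)@(13, 11): e=[55,55,0] → .  [on edge]
  covered (13 px):
    . . . . . . . . . . .
    . . . . . . . . . . .
    . . . . . . . . . . .
    . . X X . . . . . . .
    . . X X X X X X X . .
    . . X X X X . . . . .
    . . . . . . . . . . .
    . . . . . . . . . . .
T3:
  2·area = 14
  edge (6, 2)→(11, 10): d=(5,8) right/bottom  bias=-1
  edge (11, 10)→(8, 8): d=(-3,-2) top-left  bias=+0
  edge (8, 8)→(6, 2): d=(-2,-6) top-left  bias=+0
    (3,2)@(7, 5): e=[7,7,0] → X  [on edge]
    (4,2)@(9, 5): e=[-9,11,12] → .
    (3,3)@(7, 7): e=[17,1,-4] → .
    (4,3)@(9, 7): e=[1,5,8] → X
    (5,3)@(11, 7): e=[-15,9,20] → .
    (4,4)@(9, 9): e=[11,-1,4] → .
    (4,5)@(9, 11): e=[21,-7,0] → .  [on edge]
  covered (2 px):
    . . . . . . . . . . .
    . . . . . . . . . . .
    . . . X . . . . . . .
    . . . . X . . . . . .
    . . . . . . . . . . .
    . . . . . . . . . . .
    . . . . . . . . . . .
    . . . . . . . . . . .
T4:
  2·area = 50  (B↔C swapped to make it positive)
  edge (17, 14)→(1, 13): d=(-16,-1) top-left  bias=+0
  edge (1, 13)→(3, 10): d=(2,-3) top-left  bias=+0
  edge (3, 10)→(17, 14): d=(14,4) right/bottom  bias=-1
    (4,0)@(9, 1): e=[200,0,-150] → .  [on edge]
    (2,3)@(5, 7): e=[100,0,-50] → .  [on edge]
    (1,5)@(3, 11): e=[34,2,14] → X
    (2,5)@(5, 11): e=[36,8,6] → X
    (3,5)@(7, 11): e=[38,14,-2] → .
    (0,6)@(1, 13): e=[0,0,50] → X  [on edge]
    (3,6)@(7, 13): e=[6,18,26] → X
    (4,6)@(9, 13): e=[8,24,18] → X
    (5,6)@(11, 13): e=[10,30,10] → X
    (6,6)@(13, 13): e=[12,36,2] → X
    (7,6)@(15, 13): e=[14,42,-6] → .
    (0,7)@(1, 15): e=[-32,4,78] → .
  covered (9 px):
    . . . . . . . . . . .
    . . . . . . . . . . .
    . . . . . . . . . . .
    . . . . . . . . . . .
    . . . . . . . . . . .
    . X X . . . . . . . .
    X X X X X X X . . . .
    . . . . . . . . . . .

Result: 32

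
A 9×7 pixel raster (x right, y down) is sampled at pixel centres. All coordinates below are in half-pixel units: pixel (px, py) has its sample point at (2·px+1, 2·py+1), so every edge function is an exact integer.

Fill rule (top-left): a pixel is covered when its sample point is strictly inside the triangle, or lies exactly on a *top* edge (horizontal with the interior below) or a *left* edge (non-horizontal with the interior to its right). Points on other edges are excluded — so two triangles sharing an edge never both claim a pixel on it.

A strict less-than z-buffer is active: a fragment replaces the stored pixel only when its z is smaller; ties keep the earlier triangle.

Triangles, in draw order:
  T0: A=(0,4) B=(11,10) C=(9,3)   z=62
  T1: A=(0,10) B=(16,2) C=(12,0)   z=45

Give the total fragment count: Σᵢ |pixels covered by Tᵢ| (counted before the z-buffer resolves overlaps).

T0:
  2·area = 65  (B↔C swapped to make it positive)
  edge (0, 4)→(9, 3): d=(9,-1) top-left  bias=+0
  edge (9, 3)→(11, 10): d=(2,7) right/bottom  bias=-1
  edge (11, 10)→(0, 4): d=(-11,-6) top-left  bias=+0
    (4,1)@(9, 3): e=[0,0,65] → ·  [on edge]
    (1,2)@(3, 5): e=[12,46,7] → █
    (2,2)@(5, 5): e=[14,32,19] → █
    (3,2)@(7, 5): e=[16,18,31] → █
    (4,2)@(9, 5): e=[18,4,43] → █
    (5,2)@(11, 5): e=[20,-10,55] → ·
    (1,3)@(3, 7): e=[30,50,-15] → ·
    (2,3)@(5, 7): e=[32,36,-3] → ·
    (3,3)@(7, 7): e=[34,22,9] → █
    (5,3)@(11, 7): e=[38,-6,33] → ·
    (3,4)@(7, 9): e=[52,26,-13] → ·
    (4,4)@(9, 9): e=[54,12,-1] → ·
  covered (6 px):
    · · · · · · · · ·
    · · · · · · · · ·
    · █ █ █ █ · · · ·
    · · · █ █ · · · ·
    · · · · · · · · ·
    · · · · · · · · ·
    · · · · · · · · ·
T1:
  2·area = 64  (B↔C swapped to make it positive)
  edge (0, 10)→(12, 0): d=(12,-10) top-left  bias=+0
  edge (12, 0)→(16, 2): d=(4,2) right/bottom  bias=-1
  edge (16, 2)→(0, 10): d=(-16,8) right/bottom  bias=-1
    (5,0)@(11, 1): e=[2,6,56] → █
    (6,0)@(13, 1): e=[22,2,40] → █
    (7,0)@(15, 1): e=[42,-2,24] → ·
    (4,1)@(9, 3): e=[6,18,40] → █
    (7,1)@(15, 3): e=[66,6,-8] → ·
    (3,2)@(7, 5): e=[10,30,24] → █
    (5,2)@(11, 5): e=[50,22,-8] → ·
    (6,2)@(13, 5): e=[70,18,-24] → ·
    (2,3)@(5, 7): e=[14,42,8] → █
    (3,3)@(7, 7): e=[34,38,-8] → ·
    (4,3)@(9, 7): e=[54,34,-24] → ·
    (2,4)@(5, 9): e=[38,50,-24] → ·
  covered (8 px):
    · · · · · █ █ · ·
    · · · · █ █ █ · ·
    · · · █ █ · · · ·
    · · █ · · · · · ·
    · · · · · · · · ·
    · · · · · · · · ·
    · · · · · · · · ·

Result: 14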